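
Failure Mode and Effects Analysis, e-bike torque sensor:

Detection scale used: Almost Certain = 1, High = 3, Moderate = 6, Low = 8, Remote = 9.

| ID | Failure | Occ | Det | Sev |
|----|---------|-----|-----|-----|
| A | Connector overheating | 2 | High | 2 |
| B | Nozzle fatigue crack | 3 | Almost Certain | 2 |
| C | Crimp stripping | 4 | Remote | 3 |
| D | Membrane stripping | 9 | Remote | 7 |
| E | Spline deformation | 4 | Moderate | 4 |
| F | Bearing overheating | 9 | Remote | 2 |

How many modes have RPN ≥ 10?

RPN = Severity × Occurrence × Detection:
  A: 2 × 2 × 3 = 12
  B: 2 × 3 × 1 = 6
  C: 3 × 4 × 9 = 108
  D: 7 × 9 × 9 = 567
  E: 4 × 4 × 6 = 96
  F: 2 × 9 × 9 = 162
Modes with RPN ≥ 10: A (12), C (108), D (567), E (96), F (162) → 5.

5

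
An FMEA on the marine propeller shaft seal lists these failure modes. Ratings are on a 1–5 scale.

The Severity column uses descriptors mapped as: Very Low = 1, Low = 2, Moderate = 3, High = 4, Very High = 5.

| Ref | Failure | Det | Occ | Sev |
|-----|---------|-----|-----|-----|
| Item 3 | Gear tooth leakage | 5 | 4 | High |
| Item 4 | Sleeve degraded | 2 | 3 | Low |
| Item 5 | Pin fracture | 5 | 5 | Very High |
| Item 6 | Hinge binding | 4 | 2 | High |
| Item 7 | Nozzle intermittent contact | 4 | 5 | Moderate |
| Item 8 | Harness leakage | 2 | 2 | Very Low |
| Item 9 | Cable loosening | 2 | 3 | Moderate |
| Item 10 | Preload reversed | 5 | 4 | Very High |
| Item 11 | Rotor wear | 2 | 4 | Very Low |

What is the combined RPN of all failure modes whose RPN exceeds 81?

225

RPN = Severity × Occurrence × Detection:
  Item 3: 4 × 4 × 5 = 80
  Item 4: 2 × 3 × 2 = 12
  Item 5: 5 × 5 × 5 = 125
  Item 6: 4 × 2 × 4 = 32
  Item 7: 3 × 5 × 4 = 60
  Item 8: 1 × 2 × 2 = 4
  Item 9: 3 × 3 × 2 = 18
  Item 10: 5 × 4 × 5 = 100
  Item 11: 1 × 4 × 2 = 8
RPN > 81: Item 5 (125), Item 10 (100).
Sum: 125 + 100 = 225.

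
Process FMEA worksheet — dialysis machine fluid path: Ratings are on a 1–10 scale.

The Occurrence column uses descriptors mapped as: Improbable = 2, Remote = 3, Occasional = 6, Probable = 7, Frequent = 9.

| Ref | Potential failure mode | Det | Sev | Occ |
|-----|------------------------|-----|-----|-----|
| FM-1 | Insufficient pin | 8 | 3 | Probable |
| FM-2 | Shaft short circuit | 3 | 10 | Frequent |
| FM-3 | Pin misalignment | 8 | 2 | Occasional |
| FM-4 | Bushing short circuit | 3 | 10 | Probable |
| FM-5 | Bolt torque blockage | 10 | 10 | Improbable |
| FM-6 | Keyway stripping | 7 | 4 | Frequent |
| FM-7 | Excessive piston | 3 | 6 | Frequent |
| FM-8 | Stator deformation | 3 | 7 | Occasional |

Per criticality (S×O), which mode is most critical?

Criticality = Severity × Occurrence:
  FM-1: 3 × 7 = 21
  FM-2: 10 × 9 = 90
  FM-3: 2 × 6 = 12
  FM-4: 10 × 7 = 70
  FM-5: 10 × 2 = 20
  FM-6: 4 × 9 = 36
  FM-7: 6 × 9 = 54
  FM-8: 7 × 6 = 42
Highest criticality is 90 → FM-2.

FM-2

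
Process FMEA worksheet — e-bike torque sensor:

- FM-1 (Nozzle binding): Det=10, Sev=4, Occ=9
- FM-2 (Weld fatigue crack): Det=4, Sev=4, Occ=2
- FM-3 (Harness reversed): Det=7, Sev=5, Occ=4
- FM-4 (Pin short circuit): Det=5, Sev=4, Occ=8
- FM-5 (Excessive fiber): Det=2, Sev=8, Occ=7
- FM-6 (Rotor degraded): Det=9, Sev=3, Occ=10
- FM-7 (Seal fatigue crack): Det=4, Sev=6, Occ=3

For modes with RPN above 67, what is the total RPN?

1114

RPN = Severity × Occurrence × Detection:
  FM-1: 4 × 9 × 10 = 360
  FM-2: 4 × 2 × 4 = 32
  FM-3: 5 × 4 × 7 = 140
  FM-4: 4 × 8 × 5 = 160
  FM-5: 8 × 7 × 2 = 112
  FM-6: 3 × 10 × 9 = 270
  FM-7: 6 × 3 × 4 = 72
RPN > 67: FM-1 (360), FM-3 (140), FM-4 (160), FM-5 (112), FM-6 (270), FM-7 (72).
Sum: 360 + 140 + 160 + 112 + 270 + 72 = 1114.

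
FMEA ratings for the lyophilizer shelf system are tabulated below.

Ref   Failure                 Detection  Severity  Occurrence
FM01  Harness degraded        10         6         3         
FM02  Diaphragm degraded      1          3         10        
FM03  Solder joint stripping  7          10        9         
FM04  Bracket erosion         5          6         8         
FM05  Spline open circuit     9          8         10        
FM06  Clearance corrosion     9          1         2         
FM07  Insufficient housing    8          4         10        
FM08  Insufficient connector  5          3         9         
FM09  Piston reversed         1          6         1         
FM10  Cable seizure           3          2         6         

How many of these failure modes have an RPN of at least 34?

RPN = Severity × Occurrence × Detection:
  FM01: 6 × 3 × 10 = 180
  FM02: 3 × 10 × 1 = 30
  FM03: 10 × 9 × 7 = 630
  FM04: 6 × 8 × 5 = 240
  FM05: 8 × 10 × 9 = 720
  FM06: 1 × 2 × 9 = 18
  FM07: 4 × 10 × 8 = 320
  FM08: 3 × 9 × 5 = 135
  FM09: 6 × 1 × 1 = 6
  FM10: 2 × 6 × 3 = 36
Modes with RPN ≥ 34: FM01 (180), FM03 (630), FM04 (240), FM05 (720), FM07 (320), FM08 (135), FM10 (36) → 7.

7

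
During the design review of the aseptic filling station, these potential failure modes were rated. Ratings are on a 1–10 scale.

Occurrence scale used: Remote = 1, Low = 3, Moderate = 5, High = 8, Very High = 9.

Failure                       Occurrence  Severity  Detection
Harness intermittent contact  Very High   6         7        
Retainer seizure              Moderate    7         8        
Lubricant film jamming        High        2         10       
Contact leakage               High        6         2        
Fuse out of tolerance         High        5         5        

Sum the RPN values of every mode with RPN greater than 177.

858

RPN = Severity × Occurrence × Detection:
  Harness intermittent contact: 6 × 9 × 7 = 378
  Retainer seizure: 7 × 5 × 8 = 280
  Lubricant film jamming: 2 × 8 × 10 = 160
  Contact leakage: 6 × 8 × 2 = 96
  Fuse out of tolerance: 5 × 8 × 5 = 200
RPN > 177: Harness intermittent contact (378), Retainer seizure (280), Fuse out of tolerance (200).
Sum: 378 + 280 + 200 = 858.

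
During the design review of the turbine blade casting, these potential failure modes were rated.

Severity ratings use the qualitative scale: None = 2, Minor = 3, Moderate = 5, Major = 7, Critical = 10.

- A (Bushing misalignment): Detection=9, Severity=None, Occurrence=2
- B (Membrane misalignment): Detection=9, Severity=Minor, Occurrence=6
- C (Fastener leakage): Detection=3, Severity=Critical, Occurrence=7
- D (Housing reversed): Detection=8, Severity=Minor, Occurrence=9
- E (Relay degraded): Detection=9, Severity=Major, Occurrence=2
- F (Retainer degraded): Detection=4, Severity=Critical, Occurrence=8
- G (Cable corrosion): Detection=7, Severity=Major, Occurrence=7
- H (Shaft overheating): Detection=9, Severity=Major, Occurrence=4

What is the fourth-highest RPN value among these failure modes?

RPN = Severity × Occurrence × Detection:
  A: 2 × 2 × 9 = 36
  B: 3 × 6 × 9 = 162
  C: 10 × 7 × 3 = 210
  D: 3 × 9 × 8 = 216
  E: 7 × 2 × 9 = 126
  F: 10 × 8 × 4 = 320
  G: 7 × 7 × 7 = 343
  H: 7 × 4 × 9 = 252
Sorted descending: 343, 320, 252, 216, 210, 162, 126, 36.
The fourth-highest RPN is 216 (D).

216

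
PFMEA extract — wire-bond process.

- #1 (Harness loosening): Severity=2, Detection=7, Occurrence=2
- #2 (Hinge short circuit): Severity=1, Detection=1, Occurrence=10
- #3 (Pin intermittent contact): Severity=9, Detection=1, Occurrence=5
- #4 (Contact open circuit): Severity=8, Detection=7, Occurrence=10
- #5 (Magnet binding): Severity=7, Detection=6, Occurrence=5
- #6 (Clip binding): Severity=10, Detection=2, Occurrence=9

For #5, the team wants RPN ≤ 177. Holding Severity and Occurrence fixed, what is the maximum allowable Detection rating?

5

#5: S=7, O=5, D=6 → current RPN = 210.
Fixed product = 35. Need 35 × D ≤ 177, so D ≤ 177/35 = 5.06.
Maximum integer Detection rating = 5 (gives RPN 175; D=6 would give 210 > 177).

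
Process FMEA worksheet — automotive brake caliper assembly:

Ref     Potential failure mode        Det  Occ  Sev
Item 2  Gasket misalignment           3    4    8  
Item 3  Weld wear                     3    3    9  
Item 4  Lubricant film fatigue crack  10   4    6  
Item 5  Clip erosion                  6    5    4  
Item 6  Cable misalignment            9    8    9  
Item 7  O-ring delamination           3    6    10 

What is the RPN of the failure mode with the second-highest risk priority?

RPN = Severity × Occurrence × Detection:
  Item 2: 8 × 4 × 3 = 96
  Item 3: 9 × 3 × 3 = 81
  Item 4: 6 × 4 × 10 = 240
  Item 5: 4 × 5 × 6 = 120
  Item 6: 9 × 8 × 9 = 648
  Item 7: 10 × 6 × 3 = 180
Sorted descending: 648, 240, 180, 120, 96, 81.
The second-highest RPN is 240 (Item 4).

240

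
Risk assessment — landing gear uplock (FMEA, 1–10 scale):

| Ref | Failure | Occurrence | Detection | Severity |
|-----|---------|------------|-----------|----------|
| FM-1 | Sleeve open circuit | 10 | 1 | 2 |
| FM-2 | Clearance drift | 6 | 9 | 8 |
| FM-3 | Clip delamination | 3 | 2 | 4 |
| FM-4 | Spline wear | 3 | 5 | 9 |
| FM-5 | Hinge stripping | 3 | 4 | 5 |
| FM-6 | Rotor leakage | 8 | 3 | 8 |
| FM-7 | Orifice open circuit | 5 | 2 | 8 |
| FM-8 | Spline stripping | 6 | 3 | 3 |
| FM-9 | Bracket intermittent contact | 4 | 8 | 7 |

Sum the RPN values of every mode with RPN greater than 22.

RPN = Severity × Occurrence × Detection:
  FM-1: 2 × 10 × 1 = 20
  FM-2: 8 × 6 × 9 = 432
  FM-3: 4 × 3 × 2 = 24
  FM-4: 9 × 3 × 5 = 135
  FM-5: 5 × 3 × 4 = 60
  FM-6: 8 × 8 × 3 = 192
  FM-7: 8 × 5 × 2 = 80
  FM-8: 3 × 6 × 3 = 54
  FM-9: 7 × 4 × 8 = 224
RPN > 22: FM-2 (432), FM-3 (24), FM-4 (135), FM-5 (60), FM-6 (192), FM-7 (80), FM-8 (54), FM-9 (224).
Sum: 432 + 24 + 135 + 60 + 192 + 80 + 54 + 224 = 1201.

1201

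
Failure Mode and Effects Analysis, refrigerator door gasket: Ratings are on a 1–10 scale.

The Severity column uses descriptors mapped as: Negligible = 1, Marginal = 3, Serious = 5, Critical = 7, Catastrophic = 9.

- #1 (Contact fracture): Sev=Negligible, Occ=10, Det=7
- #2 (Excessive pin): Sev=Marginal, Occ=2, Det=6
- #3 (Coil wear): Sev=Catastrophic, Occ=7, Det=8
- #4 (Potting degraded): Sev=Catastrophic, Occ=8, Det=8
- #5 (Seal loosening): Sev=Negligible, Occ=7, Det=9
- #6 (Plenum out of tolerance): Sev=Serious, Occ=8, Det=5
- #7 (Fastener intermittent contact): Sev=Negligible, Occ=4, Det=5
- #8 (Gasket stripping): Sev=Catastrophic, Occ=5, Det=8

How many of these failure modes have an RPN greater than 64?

5

RPN = Severity × Occurrence × Detection:
  #1: 1 × 10 × 7 = 70
  #2: 3 × 2 × 6 = 36
  #3: 9 × 7 × 8 = 504
  #4: 9 × 8 × 8 = 576
  #5: 1 × 7 × 9 = 63
  #6: 5 × 8 × 5 = 200
  #7: 1 × 4 × 5 = 20
  #8: 9 × 5 × 8 = 360
Modes with RPN > 64: #1 (70), #3 (504), #4 (576), #6 (200), #8 (360) → 5.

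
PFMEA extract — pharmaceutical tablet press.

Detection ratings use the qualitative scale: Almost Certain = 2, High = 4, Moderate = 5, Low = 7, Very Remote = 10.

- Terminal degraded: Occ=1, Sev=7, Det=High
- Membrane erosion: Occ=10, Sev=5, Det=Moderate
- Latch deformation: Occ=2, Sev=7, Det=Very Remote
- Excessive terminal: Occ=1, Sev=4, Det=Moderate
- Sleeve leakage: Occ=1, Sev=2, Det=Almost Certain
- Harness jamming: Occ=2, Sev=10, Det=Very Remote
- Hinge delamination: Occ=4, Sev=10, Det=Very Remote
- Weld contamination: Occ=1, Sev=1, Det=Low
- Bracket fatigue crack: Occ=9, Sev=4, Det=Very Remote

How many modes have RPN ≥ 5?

RPN = Severity × Occurrence × Detection:
  Terminal degraded: 7 × 1 × 4 = 28
  Membrane erosion: 5 × 10 × 5 = 250
  Latch deformation: 7 × 2 × 10 = 140
  Excessive terminal: 4 × 1 × 5 = 20
  Sleeve leakage: 2 × 1 × 2 = 4
  Harness jamming: 10 × 2 × 10 = 200
  Hinge delamination: 10 × 4 × 10 = 400
  Weld contamination: 1 × 1 × 7 = 7
  Bracket fatigue crack: 4 × 9 × 10 = 360
Modes with RPN ≥ 5: Terminal degraded (28), Membrane erosion (250), Latch deformation (140), Excessive terminal (20), Harness jamming (200), Hinge delamination (400), Weld contamination (7), Bracket fatigue crack (360) → 8.

8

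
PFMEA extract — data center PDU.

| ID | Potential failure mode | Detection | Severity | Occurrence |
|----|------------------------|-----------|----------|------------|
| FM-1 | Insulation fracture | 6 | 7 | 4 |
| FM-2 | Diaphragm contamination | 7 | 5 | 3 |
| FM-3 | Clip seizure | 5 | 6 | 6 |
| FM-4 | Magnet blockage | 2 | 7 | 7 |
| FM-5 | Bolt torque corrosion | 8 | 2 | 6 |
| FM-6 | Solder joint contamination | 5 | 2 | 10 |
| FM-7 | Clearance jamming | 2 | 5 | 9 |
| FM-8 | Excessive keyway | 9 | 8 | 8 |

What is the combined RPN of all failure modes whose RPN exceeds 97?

1227

RPN = Severity × Occurrence × Detection:
  FM-1: 7 × 4 × 6 = 168
  FM-2: 5 × 3 × 7 = 105
  FM-3: 6 × 6 × 5 = 180
  FM-4: 7 × 7 × 2 = 98
  FM-5: 2 × 6 × 8 = 96
  FM-6: 2 × 10 × 5 = 100
  FM-7: 5 × 9 × 2 = 90
  FM-8: 8 × 8 × 9 = 576
RPN > 97: FM-1 (168), FM-2 (105), FM-3 (180), FM-4 (98), FM-6 (100), FM-8 (576).
Sum: 168 + 105 + 180 + 98 + 100 + 576 = 1227.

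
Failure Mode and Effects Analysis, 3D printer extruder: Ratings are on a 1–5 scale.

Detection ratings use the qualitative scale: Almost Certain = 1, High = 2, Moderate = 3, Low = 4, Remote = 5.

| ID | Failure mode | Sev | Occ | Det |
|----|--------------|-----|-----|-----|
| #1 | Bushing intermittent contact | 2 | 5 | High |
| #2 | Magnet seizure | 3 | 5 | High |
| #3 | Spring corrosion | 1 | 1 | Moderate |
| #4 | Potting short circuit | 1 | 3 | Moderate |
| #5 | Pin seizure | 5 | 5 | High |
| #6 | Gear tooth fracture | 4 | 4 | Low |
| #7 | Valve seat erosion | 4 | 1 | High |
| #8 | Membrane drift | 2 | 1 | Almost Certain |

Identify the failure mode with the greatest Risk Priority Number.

RPN = Severity × Occurrence × Detection:
  #1: 2 × 5 × 2 = 20
  #2: 3 × 5 × 2 = 30
  #3: 1 × 1 × 3 = 3
  #4: 1 × 3 × 3 = 9
  #5: 5 × 5 × 2 = 50
  #6: 4 × 4 × 4 = 64
  #7: 4 × 1 × 2 = 8
  #8: 2 × 1 × 1 = 2
Highest RPN is 64 → #6.

#6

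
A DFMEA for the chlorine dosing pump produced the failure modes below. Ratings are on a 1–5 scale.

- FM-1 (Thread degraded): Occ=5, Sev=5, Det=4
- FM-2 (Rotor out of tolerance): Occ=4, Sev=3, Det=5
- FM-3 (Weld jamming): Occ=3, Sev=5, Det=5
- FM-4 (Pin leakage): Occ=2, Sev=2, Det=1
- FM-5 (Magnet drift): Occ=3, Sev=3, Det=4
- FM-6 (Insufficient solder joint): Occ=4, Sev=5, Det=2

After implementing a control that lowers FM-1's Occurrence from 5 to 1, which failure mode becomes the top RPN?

RPN = Severity × Occurrence × Detection:
  FM-1: 5 × 5 × 4 = 100
  FM-2: 3 × 4 × 5 = 60
  FM-3: 5 × 3 × 5 = 75
  FM-4: 2 × 2 × 1 = 4
  FM-5: 3 × 3 × 4 = 36
  FM-6: 5 × 4 × 2 = 40
After action: FM-1 → 5 × 1 × 4 = 20.
Revised RPNs: FM-3=75, FM-2=60, FM-6=40, FM-5=36, FM-1=20, FM-4=4.
Highest is now FM-3 (75).

FM-3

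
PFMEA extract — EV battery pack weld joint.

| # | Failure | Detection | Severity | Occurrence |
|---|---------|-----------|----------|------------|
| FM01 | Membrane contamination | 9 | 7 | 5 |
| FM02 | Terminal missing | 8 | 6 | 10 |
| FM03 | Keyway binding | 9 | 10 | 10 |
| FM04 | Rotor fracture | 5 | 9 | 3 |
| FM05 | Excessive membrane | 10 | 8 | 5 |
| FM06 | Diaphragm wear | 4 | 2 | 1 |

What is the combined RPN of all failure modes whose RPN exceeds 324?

1780

RPN = Severity × Occurrence × Detection:
  FM01: 7 × 5 × 9 = 315
  FM02: 6 × 10 × 8 = 480
  FM03: 10 × 10 × 9 = 900
  FM04: 9 × 3 × 5 = 135
  FM05: 8 × 5 × 10 = 400
  FM06: 2 × 1 × 4 = 8
RPN > 324: FM02 (480), FM03 (900), FM05 (400).
Sum: 480 + 900 + 400 = 1780.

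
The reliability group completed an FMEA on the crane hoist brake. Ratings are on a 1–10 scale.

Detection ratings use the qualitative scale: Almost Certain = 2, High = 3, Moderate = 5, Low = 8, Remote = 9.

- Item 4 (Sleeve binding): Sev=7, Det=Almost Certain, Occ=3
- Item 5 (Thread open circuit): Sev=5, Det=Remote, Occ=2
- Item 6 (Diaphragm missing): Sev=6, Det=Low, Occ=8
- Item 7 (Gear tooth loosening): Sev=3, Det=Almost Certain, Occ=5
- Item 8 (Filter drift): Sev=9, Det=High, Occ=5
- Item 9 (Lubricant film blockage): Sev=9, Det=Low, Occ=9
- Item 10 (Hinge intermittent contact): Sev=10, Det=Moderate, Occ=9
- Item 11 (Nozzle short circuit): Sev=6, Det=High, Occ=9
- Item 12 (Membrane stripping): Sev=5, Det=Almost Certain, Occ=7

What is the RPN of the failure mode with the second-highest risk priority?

RPN = Severity × Occurrence × Detection:
  Item 4: 7 × 3 × 2 = 42
  Item 5: 5 × 2 × 9 = 90
  Item 6: 6 × 8 × 8 = 384
  Item 7: 3 × 5 × 2 = 30
  Item 8: 9 × 5 × 3 = 135
  Item 9: 9 × 9 × 8 = 648
  Item 10: 10 × 9 × 5 = 450
  Item 11: 6 × 9 × 3 = 162
  Item 12: 5 × 7 × 2 = 70
Sorted descending: 648, 450, 384, 162, 135, 90, 70, 42, 30.
The second-highest RPN is 450 (Item 10).

450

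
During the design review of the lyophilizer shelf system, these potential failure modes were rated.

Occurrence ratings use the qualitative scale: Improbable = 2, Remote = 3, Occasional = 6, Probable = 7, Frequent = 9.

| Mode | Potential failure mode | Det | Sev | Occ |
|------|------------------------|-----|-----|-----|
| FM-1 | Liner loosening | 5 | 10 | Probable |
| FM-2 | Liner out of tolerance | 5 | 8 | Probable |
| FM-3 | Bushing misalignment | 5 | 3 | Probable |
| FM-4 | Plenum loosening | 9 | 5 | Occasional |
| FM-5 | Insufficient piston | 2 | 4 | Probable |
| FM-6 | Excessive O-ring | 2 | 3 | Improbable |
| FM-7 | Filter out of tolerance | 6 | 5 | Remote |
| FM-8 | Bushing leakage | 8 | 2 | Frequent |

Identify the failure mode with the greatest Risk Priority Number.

RPN = Severity × Occurrence × Detection:
  FM-1: 10 × 7 × 5 = 350
  FM-2: 8 × 7 × 5 = 280
  FM-3: 3 × 7 × 5 = 105
  FM-4: 5 × 6 × 9 = 270
  FM-5: 4 × 7 × 2 = 56
  FM-6: 3 × 2 × 2 = 12
  FM-7: 5 × 3 × 6 = 90
  FM-8: 2 × 9 × 8 = 144
Highest RPN is 350 → FM-1.

FM-1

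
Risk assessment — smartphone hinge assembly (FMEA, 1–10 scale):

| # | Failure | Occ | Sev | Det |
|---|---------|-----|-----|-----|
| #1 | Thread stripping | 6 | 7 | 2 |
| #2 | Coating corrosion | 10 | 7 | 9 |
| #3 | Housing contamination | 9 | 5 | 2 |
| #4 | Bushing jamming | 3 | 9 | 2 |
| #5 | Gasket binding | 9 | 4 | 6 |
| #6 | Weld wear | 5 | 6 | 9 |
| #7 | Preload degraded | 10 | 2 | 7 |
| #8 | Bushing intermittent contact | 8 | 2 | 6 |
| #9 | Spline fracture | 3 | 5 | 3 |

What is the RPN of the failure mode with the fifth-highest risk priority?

RPN = Severity × Occurrence × Detection:
  #1: 7 × 6 × 2 = 84
  #2: 7 × 10 × 9 = 630
  #3: 5 × 9 × 2 = 90
  #4: 9 × 3 × 2 = 54
  #5: 4 × 9 × 6 = 216
  #6: 6 × 5 × 9 = 270
  #7: 2 × 10 × 7 = 140
  #8: 2 × 8 × 6 = 96
  #9: 5 × 3 × 3 = 45
Sorted descending: 630, 270, 216, 140, 96, 90, 84, 54, 45.
The fifth-highest RPN is 96 (#8).

96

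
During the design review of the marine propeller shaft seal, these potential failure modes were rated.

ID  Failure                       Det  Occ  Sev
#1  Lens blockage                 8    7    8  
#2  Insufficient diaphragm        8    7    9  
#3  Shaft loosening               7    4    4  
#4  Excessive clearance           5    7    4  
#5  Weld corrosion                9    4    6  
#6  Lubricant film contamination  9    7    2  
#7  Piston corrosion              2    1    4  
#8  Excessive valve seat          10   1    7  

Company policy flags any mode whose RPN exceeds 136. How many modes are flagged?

4

RPN = Severity × Occurrence × Detection:
  #1: 8 × 7 × 8 = 448
  #2: 9 × 7 × 8 = 504
  #3: 4 × 4 × 7 = 112
  #4: 4 × 7 × 5 = 140
  #5: 6 × 4 × 9 = 216
  #6: 2 × 7 × 9 = 126
  #7: 4 × 1 × 2 = 8
  #8: 7 × 1 × 10 = 70
Modes with RPN > 136: #1 (448), #2 (504), #4 (140), #5 (216) → 4.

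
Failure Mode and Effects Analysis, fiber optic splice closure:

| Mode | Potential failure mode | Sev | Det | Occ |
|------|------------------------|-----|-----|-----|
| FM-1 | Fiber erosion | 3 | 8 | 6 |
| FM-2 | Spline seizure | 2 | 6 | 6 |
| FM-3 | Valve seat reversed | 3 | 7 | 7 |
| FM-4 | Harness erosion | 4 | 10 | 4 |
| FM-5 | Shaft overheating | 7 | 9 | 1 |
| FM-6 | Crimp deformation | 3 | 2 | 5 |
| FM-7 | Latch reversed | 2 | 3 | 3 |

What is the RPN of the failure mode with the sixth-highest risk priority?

RPN = Severity × Occurrence × Detection:
  FM-1: 3 × 6 × 8 = 144
  FM-2: 2 × 6 × 6 = 72
  FM-3: 3 × 7 × 7 = 147
  FM-4: 4 × 4 × 10 = 160
  FM-5: 7 × 1 × 9 = 63
  FM-6: 3 × 5 × 2 = 30
  FM-7: 2 × 3 × 3 = 18
Sorted descending: 160, 147, 144, 72, 63, 30, 18.
The sixth-highest RPN is 30 (FM-6).

30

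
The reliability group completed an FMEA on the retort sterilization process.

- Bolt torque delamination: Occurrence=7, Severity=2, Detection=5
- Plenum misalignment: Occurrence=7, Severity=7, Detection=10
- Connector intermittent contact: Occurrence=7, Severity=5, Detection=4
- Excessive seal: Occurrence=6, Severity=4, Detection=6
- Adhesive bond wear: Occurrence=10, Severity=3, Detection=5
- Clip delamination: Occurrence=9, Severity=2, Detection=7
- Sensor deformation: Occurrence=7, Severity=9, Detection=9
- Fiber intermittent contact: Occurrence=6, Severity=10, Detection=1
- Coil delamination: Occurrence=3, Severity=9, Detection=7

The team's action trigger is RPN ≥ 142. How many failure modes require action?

5

RPN = Severity × Occurrence × Detection:
  Bolt torque delamination: 2 × 7 × 5 = 70
  Plenum misalignment: 7 × 7 × 10 = 490
  Connector intermittent contact: 5 × 7 × 4 = 140
  Excessive seal: 4 × 6 × 6 = 144
  Adhesive bond wear: 3 × 10 × 5 = 150
  Clip delamination: 2 × 9 × 7 = 126
  Sensor deformation: 9 × 7 × 9 = 567
  Fiber intermittent contact: 10 × 6 × 1 = 60
  Coil delamination: 9 × 3 × 7 = 189
Modes with RPN ≥ 142: Plenum misalignment (490), Excessive seal (144), Adhesive bond wear (150), Sensor deformation (567), Coil delamination (189) → 5.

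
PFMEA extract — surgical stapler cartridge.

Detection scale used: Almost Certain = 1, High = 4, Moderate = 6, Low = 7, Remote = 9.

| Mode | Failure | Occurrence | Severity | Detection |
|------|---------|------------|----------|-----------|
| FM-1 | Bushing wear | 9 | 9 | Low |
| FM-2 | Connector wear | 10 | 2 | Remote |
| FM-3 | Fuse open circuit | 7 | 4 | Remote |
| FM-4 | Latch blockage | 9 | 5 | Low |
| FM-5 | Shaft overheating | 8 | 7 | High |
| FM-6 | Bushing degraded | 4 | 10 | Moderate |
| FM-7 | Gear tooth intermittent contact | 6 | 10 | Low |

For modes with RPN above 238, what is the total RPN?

RPN = Severity × Occurrence × Detection:
  FM-1: 9 × 9 × 7 = 567
  FM-2: 2 × 10 × 9 = 180
  FM-3: 4 × 7 × 9 = 252
  FM-4: 5 × 9 × 7 = 315
  FM-5: 7 × 8 × 4 = 224
  FM-6: 10 × 4 × 6 = 240
  FM-7: 10 × 6 × 7 = 420
RPN > 238: FM-1 (567), FM-3 (252), FM-4 (315), FM-6 (240), FM-7 (420).
Sum: 567 + 252 + 315 + 240 + 420 = 1794.

1794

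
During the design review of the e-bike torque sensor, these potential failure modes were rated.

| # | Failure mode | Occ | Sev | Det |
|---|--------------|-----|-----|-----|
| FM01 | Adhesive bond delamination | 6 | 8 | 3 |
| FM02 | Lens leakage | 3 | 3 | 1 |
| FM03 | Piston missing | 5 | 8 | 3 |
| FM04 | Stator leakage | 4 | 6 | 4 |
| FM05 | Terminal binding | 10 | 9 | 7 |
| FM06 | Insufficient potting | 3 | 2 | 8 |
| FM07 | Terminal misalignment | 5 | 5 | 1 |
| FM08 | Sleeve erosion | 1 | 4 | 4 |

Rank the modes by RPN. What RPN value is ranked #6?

25

RPN = Severity × Occurrence × Detection:
  FM01: 8 × 6 × 3 = 144
  FM02: 3 × 3 × 1 = 9
  FM03: 8 × 5 × 3 = 120
  FM04: 6 × 4 × 4 = 96
  FM05: 9 × 10 × 7 = 630
  FM06: 2 × 3 × 8 = 48
  FM07: 5 × 5 × 1 = 25
  FM08: 4 × 1 × 4 = 16
Sorted descending: 630, 144, 120, 96, 48, 25, 16, 9.
The sixth-highest RPN is 25 (FM07).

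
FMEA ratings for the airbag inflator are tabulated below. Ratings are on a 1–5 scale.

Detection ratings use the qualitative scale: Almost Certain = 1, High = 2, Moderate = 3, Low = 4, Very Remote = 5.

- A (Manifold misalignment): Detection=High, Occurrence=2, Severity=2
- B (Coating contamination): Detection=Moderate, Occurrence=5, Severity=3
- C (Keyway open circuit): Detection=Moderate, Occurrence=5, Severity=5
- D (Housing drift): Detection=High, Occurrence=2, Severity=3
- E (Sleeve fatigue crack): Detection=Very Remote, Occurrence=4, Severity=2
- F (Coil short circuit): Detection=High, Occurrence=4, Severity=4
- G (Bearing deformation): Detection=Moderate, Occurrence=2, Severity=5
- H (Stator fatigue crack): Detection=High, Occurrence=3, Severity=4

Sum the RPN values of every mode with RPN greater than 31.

192

RPN = Severity × Occurrence × Detection:
  A: 2 × 2 × 2 = 8
  B: 3 × 5 × 3 = 45
  C: 5 × 5 × 3 = 75
  D: 3 × 2 × 2 = 12
  E: 2 × 4 × 5 = 40
  F: 4 × 4 × 2 = 32
  G: 5 × 2 × 3 = 30
  H: 4 × 3 × 2 = 24
RPN > 31: B (45), C (75), E (40), F (32).
Sum: 45 + 75 + 40 + 32 = 192.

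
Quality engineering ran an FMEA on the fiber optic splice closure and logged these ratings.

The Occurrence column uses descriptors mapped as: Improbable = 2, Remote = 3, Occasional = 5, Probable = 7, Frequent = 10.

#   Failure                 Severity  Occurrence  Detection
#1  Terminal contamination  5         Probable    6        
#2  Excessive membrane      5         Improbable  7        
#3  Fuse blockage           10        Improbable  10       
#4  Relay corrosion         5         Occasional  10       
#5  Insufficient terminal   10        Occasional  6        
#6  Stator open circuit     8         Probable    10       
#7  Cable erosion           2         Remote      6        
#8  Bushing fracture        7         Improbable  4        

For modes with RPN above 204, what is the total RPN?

RPN = Severity × Occurrence × Detection:
  #1: 5 × 7 × 6 = 210
  #2: 5 × 2 × 7 = 70
  #3: 10 × 2 × 10 = 200
  #4: 5 × 5 × 10 = 250
  #5: 10 × 5 × 6 = 300
  #6: 8 × 7 × 10 = 560
  #7: 2 × 3 × 6 = 36
  #8: 7 × 2 × 4 = 56
RPN > 204: #1 (210), #4 (250), #5 (300), #6 (560).
Sum: 210 + 250 + 300 + 560 = 1320.

1320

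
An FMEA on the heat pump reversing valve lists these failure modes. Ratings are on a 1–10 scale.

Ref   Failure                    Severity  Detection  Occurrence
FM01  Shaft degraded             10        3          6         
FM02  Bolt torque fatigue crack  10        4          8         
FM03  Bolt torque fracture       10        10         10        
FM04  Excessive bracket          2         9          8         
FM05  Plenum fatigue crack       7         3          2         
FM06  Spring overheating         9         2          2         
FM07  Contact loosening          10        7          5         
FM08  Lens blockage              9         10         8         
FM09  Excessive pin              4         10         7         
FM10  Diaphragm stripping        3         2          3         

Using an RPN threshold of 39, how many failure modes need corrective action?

RPN = Severity × Occurrence × Detection:
  FM01: 10 × 6 × 3 = 180
  FM02: 10 × 8 × 4 = 320
  FM03: 10 × 10 × 10 = 1000
  FM04: 2 × 8 × 9 = 144
  FM05: 7 × 2 × 3 = 42
  FM06: 9 × 2 × 2 = 36
  FM07: 10 × 5 × 7 = 350
  FM08: 9 × 8 × 10 = 720
  FM09: 4 × 7 × 10 = 280
  FM10: 3 × 3 × 2 = 18
Modes with RPN ≥ 39: FM01 (180), FM02 (320), FM03 (1000), FM04 (144), FM05 (42), FM07 (350), FM08 (720), FM09 (280) → 8.

8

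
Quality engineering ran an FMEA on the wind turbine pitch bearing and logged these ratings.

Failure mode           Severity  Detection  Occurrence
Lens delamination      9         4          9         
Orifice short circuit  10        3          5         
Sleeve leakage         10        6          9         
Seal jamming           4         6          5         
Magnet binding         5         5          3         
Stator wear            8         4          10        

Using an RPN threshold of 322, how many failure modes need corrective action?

RPN = Severity × Occurrence × Detection:
  Lens delamination: 9 × 9 × 4 = 324
  Orifice short circuit: 10 × 5 × 3 = 150
  Sleeve leakage: 10 × 9 × 6 = 540
  Seal jamming: 4 × 5 × 6 = 120
  Magnet binding: 5 × 3 × 5 = 75
  Stator wear: 8 × 10 × 4 = 320
Modes with RPN ≥ 322: Lens delamination (324), Sleeve leakage (540) → 2.

2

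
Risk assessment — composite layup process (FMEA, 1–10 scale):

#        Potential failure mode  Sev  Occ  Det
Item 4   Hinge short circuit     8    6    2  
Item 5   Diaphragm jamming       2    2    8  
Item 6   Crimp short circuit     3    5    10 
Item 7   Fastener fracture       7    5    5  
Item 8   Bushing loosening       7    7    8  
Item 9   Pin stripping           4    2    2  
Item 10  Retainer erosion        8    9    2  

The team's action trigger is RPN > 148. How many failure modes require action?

3

RPN = Severity × Occurrence × Detection:
  Item 4: 8 × 6 × 2 = 96
  Item 5: 2 × 2 × 8 = 32
  Item 6: 3 × 5 × 10 = 150
  Item 7: 7 × 5 × 5 = 175
  Item 8: 7 × 7 × 8 = 392
  Item 9: 4 × 2 × 2 = 16
  Item 10: 8 × 9 × 2 = 144
Modes with RPN > 148: Item 6 (150), Item 7 (175), Item 8 (392) → 3.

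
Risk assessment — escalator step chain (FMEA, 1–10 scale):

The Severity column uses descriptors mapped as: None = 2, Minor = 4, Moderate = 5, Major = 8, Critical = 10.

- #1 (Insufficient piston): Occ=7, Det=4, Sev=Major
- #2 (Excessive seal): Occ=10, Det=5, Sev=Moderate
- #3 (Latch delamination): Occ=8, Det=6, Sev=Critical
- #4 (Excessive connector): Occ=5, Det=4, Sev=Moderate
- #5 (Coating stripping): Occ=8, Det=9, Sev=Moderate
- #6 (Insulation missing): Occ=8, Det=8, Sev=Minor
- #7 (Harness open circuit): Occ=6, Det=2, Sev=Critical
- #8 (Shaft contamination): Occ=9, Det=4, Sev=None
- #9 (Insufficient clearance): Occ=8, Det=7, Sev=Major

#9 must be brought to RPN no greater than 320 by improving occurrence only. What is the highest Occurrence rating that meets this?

#9: S=8, O=8, D=7 → current RPN = 448.
Fixed product = 56. Need 56 × O ≤ 320, so O ≤ 320/56 = 5.71.
Maximum integer Occurrence rating = 5 (gives RPN 280; O=6 would give 336 > 320).

5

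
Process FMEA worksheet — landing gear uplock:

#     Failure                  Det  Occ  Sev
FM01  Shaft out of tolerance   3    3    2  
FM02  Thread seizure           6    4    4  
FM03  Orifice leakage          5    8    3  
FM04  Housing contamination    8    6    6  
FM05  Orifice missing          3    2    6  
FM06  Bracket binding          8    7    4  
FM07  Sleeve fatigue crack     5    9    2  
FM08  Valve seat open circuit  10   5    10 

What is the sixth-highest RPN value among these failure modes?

RPN = Severity × Occurrence × Detection:
  FM01: 2 × 3 × 3 = 18
  FM02: 4 × 4 × 6 = 96
  FM03: 3 × 8 × 5 = 120
  FM04: 6 × 6 × 8 = 288
  FM05: 6 × 2 × 3 = 36
  FM06: 4 × 7 × 8 = 224
  FM07: 2 × 9 × 5 = 90
  FM08: 10 × 5 × 10 = 500
Sorted descending: 500, 288, 224, 120, 96, 90, 36, 18.
The sixth-highest RPN is 90 (FM07).

90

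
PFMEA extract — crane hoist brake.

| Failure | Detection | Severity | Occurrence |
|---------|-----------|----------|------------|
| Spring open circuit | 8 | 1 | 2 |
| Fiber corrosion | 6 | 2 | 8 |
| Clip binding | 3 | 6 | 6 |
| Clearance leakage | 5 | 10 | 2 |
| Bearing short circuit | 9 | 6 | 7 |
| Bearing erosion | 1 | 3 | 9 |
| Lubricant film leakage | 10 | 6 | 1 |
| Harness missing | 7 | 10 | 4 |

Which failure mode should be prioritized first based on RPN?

RPN = Severity × Occurrence × Detection:
  Spring open circuit: 1 × 2 × 8 = 16
  Fiber corrosion: 2 × 8 × 6 = 96
  Clip binding: 6 × 6 × 3 = 108
  Clearance leakage: 10 × 2 × 5 = 100
  Bearing short circuit: 6 × 7 × 9 = 378
  Bearing erosion: 3 × 9 × 1 = 27
  Lubricant film leakage: 6 × 1 × 10 = 60
  Harness missing: 10 × 4 × 7 = 280
Highest RPN is 378 → Bearing short circuit.

Bearing short circuit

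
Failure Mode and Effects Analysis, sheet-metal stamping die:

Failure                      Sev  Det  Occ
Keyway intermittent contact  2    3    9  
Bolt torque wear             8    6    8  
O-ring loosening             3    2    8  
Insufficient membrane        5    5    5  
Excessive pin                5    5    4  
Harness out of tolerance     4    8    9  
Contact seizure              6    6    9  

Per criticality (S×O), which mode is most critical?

Bolt torque wear

Criticality = Severity × Occurrence:
  Keyway intermittent contact: 2 × 9 = 18
  Bolt torque wear: 8 × 8 = 64
  O-ring loosening: 3 × 8 = 24
  Insufficient membrane: 5 × 5 = 25
  Excessive pin: 5 × 4 = 20
  Harness out of tolerance: 4 × 9 = 36
  Contact seizure: 6 × 9 = 54
Highest criticality is 64 → Bolt torque wear.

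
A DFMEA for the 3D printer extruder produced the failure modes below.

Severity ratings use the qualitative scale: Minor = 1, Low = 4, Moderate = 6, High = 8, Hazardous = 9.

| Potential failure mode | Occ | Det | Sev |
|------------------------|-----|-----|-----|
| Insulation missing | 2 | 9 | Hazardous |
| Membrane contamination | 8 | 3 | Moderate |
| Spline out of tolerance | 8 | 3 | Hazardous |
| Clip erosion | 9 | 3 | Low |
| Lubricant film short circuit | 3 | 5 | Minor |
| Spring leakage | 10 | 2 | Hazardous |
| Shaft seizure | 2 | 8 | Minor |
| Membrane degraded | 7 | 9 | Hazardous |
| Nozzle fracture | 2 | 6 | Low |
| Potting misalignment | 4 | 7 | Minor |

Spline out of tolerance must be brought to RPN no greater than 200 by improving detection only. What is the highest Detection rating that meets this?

Spline out of tolerance: S=9, O=8, D=3 → current RPN = 216.
Fixed product = 72. Need 72 × D ≤ 200, so D ≤ 200/72 = 2.78.
Maximum integer Detection rating = 2 (gives RPN 144; D=3 would give 216 > 200).

2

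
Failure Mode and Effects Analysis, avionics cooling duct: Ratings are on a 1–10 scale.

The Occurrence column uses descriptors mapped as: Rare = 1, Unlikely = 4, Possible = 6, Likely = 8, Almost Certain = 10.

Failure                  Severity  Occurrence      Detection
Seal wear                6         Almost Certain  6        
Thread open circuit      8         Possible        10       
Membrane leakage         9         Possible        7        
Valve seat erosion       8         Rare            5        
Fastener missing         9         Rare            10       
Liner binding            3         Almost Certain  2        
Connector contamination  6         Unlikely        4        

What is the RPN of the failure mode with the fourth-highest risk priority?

RPN = Severity × Occurrence × Detection:
  Seal wear: 6 × 10 × 6 = 360
  Thread open circuit: 8 × 6 × 10 = 480
  Membrane leakage: 9 × 6 × 7 = 378
  Valve seat erosion: 8 × 1 × 5 = 40
  Fastener missing: 9 × 1 × 10 = 90
  Liner binding: 3 × 10 × 2 = 60
  Connector contamination: 6 × 4 × 4 = 96
Sorted descending: 480, 378, 360, 96, 90, 60, 40.
The fourth-highest RPN is 96 (Connector contamination).

96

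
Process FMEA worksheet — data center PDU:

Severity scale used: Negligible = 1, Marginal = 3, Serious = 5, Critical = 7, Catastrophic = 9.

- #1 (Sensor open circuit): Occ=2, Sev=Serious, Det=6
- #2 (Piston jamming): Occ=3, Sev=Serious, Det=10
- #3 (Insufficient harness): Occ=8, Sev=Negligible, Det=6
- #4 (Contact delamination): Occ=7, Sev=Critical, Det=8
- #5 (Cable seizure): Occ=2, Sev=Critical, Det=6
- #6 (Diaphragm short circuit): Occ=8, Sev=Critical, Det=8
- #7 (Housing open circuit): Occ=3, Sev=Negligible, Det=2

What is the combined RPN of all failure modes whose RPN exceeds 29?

1182

RPN = Severity × Occurrence × Detection:
  #1: 5 × 2 × 6 = 60
  #2: 5 × 3 × 10 = 150
  #3: 1 × 8 × 6 = 48
  #4: 7 × 7 × 8 = 392
  #5: 7 × 2 × 6 = 84
  #6: 7 × 8 × 8 = 448
  #7: 1 × 3 × 2 = 6
RPN > 29: #1 (60), #2 (150), #3 (48), #4 (392), #5 (84), #6 (448).
Sum: 60 + 150 + 48 + 392 + 84 + 448 = 1182.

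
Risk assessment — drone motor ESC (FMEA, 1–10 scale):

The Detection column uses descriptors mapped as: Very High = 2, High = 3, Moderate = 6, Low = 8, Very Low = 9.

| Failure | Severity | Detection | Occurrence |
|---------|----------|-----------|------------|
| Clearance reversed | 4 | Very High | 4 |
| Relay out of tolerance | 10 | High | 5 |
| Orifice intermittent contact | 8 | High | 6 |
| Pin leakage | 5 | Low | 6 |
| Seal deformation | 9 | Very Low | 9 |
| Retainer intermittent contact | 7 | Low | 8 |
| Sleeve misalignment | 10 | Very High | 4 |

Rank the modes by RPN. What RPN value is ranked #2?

RPN = Severity × Occurrence × Detection:
  Clearance reversed: 4 × 4 × 2 = 32
  Relay out of tolerance: 10 × 5 × 3 = 150
  Orifice intermittent contact: 8 × 6 × 3 = 144
  Pin leakage: 5 × 6 × 8 = 240
  Seal deformation: 9 × 9 × 9 = 729
  Retainer intermittent contact: 7 × 8 × 8 = 448
  Sleeve misalignment: 10 × 4 × 2 = 80
Sorted descending: 729, 448, 240, 150, 144, 80, 32.
The second-highest RPN is 448 (Retainer intermittent contact).

448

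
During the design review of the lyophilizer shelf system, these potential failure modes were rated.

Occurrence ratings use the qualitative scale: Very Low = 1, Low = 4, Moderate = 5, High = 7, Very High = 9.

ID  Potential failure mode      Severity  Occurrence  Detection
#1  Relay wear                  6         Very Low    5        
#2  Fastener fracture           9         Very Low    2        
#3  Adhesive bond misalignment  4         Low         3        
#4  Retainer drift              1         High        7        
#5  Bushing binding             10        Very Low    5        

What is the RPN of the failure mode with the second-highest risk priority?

49

RPN = Severity × Occurrence × Detection:
  #1: 6 × 1 × 5 = 30
  #2: 9 × 1 × 2 = 18
  #3: 4 × 4 × 3 = 48
  #4: 1 × 7 × 7 = 49
  #5: 10 × 1 × 5 = 50
Sorted descending: 50, 49, 48, 30, 18.
The second-highest RPN is 49 (#4).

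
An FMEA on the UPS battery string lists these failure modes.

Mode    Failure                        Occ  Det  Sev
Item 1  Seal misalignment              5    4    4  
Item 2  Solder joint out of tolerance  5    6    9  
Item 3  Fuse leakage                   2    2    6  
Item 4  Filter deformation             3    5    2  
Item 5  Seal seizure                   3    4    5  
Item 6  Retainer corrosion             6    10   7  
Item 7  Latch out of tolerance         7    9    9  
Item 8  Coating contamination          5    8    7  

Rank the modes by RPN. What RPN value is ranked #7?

30

RPN = Severity × Occurrence × Detection:
  Item 1: 4 × 5 × 4 = 80
  Item 2: 9 × 5 × 6 = 270
  Item 3: 6 × 2 × 2 = 24
  Item 4: 2 × 3 × 5 = 30
  Item 5: 5 × 3 × 4 = 60
  Item 6: 7 × 6 × 10 = 420
  Item 7: 9 × 7 × 9 = 567
  Item 8: 7 × 5 × 8 = 280
Sorted descending: 567, 420, 280, 270, 80, 60, 30, 24.
The seventh-highest RPN is 30 (Item 4).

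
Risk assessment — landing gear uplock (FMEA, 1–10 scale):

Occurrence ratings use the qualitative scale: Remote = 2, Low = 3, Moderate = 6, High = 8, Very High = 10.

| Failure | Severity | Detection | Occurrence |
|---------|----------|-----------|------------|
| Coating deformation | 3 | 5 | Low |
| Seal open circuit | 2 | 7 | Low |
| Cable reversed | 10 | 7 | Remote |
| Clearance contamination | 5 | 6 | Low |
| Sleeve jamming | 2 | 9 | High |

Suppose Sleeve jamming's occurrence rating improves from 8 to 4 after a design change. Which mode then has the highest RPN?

RPN = Severity × Occurrence × Detection:
  Coating deformation: 3 × 3 × 5 = 45
  Seal open circuit: 2 × 3 × 7 = 42
  Cable reversed: 10 × 2 × 7 = 140
  Clearance contamination: 5 × 3 × 6 = 90
  Sleeve jamming: 2 × 8 × 9 = 144
After action: Sleeve jamming → 2 × 4 × 9 = 72.
Revised RPNs: Cable reversed=140, Clearance contamination=90, Sleeve jamming=72, Coating deformation=45, Seal open circuit=42.
Highest is now Cable reversed (140).

Cable reversed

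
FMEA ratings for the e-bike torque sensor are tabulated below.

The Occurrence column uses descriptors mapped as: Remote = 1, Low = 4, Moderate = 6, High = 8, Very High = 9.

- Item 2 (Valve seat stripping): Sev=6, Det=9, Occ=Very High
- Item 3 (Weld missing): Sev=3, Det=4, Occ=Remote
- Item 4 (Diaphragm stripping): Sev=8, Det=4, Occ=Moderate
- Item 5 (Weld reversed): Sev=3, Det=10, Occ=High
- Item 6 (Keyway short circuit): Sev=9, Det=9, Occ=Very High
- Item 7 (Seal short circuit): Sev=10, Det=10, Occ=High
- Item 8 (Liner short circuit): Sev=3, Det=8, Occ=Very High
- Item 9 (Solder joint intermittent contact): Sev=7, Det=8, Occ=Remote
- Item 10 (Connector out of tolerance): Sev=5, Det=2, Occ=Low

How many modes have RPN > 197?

5

RPN = Severity × Occurrence × Detection:
  Item 2: 6 × 9 × 9 = 486
  Item 3: 3 × 1 × 4 = 12
  Item 4: 8 × 6 × 4 = 192
  Item 5: 3 × 8 × 10 = 240
  Item 6: 9 × 9 × 9 = 729
  Item 7: 10 × 8 × 10 = 800
  Item 8: 3 × 9 × 8 = 216
  Item 9: 7 × 1 × 8 = 56
  Item 10: 5 × 4 × 2 = 40
Modes with RPN > 197: Item 2 (486), Item 5 (240), Item 6 (729), Item 7 (800), Item 8 (216) → 5.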